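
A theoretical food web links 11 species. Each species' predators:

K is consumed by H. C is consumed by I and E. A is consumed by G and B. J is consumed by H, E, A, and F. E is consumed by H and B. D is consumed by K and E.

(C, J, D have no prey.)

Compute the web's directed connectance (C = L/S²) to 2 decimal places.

The web has S = 11 species and L = 13 feeding links.
C = L / S² = 13 / 121 = 0.1074 ≈ 0.11.

C = 0.11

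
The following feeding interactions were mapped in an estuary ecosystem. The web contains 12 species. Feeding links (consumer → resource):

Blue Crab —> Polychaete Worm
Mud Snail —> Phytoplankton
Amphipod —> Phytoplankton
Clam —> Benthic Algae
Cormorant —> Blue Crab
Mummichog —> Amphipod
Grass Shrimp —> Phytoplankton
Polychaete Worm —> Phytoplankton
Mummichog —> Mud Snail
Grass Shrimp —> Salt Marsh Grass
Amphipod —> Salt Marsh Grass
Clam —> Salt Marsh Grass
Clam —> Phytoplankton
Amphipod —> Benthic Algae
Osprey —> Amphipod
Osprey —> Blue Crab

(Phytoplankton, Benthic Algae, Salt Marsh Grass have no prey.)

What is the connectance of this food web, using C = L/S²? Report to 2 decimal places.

C = 0.11

The web has S = 12 species and L = 16 feeding links.
C = L / S² = 16 / 144 = 0.1111 ≈ 0.11.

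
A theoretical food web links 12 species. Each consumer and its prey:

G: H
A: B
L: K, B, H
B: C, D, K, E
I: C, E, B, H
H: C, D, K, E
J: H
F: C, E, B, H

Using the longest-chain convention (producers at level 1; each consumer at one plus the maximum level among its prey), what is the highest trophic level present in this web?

3

Producers (level 1): C, D, K, E.
C → B → L gives L level 3.
No species has a prey at level 3, so no species reaches level 4.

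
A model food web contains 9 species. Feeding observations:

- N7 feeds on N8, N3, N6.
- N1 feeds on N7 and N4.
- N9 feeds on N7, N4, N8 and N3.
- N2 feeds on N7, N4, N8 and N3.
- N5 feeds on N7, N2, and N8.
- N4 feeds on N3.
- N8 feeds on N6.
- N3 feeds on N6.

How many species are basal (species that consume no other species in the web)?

1

Basal species (no prey listed): N6.
Count: 1.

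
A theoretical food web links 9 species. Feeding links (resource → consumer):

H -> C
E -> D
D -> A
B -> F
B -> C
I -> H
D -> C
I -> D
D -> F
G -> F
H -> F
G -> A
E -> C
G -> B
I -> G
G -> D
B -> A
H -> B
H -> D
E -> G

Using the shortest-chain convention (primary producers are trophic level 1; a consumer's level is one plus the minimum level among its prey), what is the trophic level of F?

Trophic level 3

I is a producer → level 1.
G eats I → level 2.
F eats G → level 3.
No prey of F is below level 2, so 3 is the minimum.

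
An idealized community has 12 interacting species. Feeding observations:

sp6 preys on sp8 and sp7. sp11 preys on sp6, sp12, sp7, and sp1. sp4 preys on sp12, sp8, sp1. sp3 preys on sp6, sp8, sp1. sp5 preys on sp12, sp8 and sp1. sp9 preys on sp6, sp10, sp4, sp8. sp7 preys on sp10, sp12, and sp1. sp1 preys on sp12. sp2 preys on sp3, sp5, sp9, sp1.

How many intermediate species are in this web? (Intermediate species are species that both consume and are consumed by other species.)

Intermediate species (has both prey and predators): sp1, sp7, sp5, sp4, sp6, sp9, sp3.
Count: 7.

7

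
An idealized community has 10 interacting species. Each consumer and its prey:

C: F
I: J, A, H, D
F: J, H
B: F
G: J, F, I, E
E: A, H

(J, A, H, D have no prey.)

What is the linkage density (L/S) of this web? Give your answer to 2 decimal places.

L/S = 1.40

There are L = 14 links among S = 10 species.
L/S = 14/10 = 1.4000 ≈ 1.40.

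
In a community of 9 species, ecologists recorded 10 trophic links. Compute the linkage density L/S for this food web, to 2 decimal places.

There are L = 10 links among S = 9 species.
L/S = 10/9 = 1.1111 ≈ 1.11.

L/S = 1.11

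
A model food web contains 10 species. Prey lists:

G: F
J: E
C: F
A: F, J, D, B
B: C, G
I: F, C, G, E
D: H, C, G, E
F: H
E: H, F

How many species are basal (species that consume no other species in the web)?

1

Basal species (no prey listed): H.
Count: 1.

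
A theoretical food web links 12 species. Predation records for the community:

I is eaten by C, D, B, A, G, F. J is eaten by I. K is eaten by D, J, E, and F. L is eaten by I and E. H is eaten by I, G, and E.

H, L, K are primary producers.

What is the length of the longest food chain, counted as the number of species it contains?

4 species

One longest chain: K → J → I → C.
It has 4 species and 3 links.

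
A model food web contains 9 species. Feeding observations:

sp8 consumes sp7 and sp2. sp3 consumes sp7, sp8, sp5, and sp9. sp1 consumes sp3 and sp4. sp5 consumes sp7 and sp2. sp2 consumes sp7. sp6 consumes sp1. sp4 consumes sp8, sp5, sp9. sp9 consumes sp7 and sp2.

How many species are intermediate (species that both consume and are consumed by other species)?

7

Intermediate species (has both prey and predators): sp2, sp5, sp8, sp9, sp4, sp3, sp1.
Count: 7.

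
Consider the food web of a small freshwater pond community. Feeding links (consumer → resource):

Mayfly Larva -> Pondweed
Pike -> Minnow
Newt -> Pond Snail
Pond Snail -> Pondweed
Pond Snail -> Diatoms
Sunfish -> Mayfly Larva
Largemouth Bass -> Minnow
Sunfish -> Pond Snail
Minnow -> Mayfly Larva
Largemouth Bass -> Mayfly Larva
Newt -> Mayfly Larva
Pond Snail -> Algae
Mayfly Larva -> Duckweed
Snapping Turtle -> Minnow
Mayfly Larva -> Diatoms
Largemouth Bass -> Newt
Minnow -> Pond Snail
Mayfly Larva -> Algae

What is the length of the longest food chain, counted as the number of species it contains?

4 species

One longest chain: Pondweed → Mayfly Larva → Minnow → Pike.
It has 4 species and 3 links.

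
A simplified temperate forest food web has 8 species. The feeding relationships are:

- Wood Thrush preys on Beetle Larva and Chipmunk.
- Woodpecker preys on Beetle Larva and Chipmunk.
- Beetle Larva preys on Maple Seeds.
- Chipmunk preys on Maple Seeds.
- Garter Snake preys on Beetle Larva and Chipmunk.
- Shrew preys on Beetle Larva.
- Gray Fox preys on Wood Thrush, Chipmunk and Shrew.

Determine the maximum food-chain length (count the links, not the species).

One longest chain: Maple Seeds → Beetle Larva → Shrew → Gray Fox.
It has 4 species and 3 links.

3 links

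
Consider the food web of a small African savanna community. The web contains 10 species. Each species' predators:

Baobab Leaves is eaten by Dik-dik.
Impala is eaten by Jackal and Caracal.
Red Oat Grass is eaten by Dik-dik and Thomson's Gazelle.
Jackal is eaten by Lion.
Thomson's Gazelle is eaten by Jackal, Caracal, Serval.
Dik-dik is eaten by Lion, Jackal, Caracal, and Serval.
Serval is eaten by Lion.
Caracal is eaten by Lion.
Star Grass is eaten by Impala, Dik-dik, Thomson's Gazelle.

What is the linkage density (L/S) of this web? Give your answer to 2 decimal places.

There are L = 18 links among S = 10 species.
L/S = 18/10 = 1.8000 ≈ 1.80.

L/S = 1.80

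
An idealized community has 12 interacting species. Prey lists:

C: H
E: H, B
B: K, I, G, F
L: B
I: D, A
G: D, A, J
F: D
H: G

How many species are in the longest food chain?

4 species

One longest chain: D → I → B → E.
It has 4 species and 3 links.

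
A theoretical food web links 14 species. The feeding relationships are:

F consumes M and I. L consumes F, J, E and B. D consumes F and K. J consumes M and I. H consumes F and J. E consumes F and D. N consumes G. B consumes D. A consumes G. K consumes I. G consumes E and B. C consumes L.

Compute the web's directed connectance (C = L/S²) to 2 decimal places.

The web has S = 14 species and L = 21 feeding links.
C = L / S² = 21 / 196 = 0.1071 ≈ 0.11.

C = 0.11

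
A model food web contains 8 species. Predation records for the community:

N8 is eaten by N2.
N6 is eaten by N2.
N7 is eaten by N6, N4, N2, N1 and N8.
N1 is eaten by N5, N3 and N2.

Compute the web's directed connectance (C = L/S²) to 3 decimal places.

The web has S = 8 species and L = 10 feeding links.
C = L / S² = 10 / 64 = 0.1562 ≈ 0.156.

C = 0.156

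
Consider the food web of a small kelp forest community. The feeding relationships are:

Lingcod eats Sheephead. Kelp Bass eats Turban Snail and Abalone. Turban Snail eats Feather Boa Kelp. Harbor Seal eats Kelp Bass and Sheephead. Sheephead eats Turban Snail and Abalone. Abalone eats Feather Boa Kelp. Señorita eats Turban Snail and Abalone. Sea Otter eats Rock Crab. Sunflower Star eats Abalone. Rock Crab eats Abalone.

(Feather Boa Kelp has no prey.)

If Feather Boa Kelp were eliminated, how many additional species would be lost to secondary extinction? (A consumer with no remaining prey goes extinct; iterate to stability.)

10

Remove Feather Boa Kelp.
Round 1: Abalone (all prey gone), Turban Snail (all prey gone) → extinct.
Round 2: Señorita (all prey gone), Kelp Bass (all prey gone), Rock Crab (all prey gone), Sheephead (all prey gone), Sunflower Star (all prey gone) → extinct.
Round 3: Lingcod (all prey gone), Harbor Seal (all prey gone), Sea Otter (all prey gone) → extinct.
No further losses. Total secondary extinctions: 10.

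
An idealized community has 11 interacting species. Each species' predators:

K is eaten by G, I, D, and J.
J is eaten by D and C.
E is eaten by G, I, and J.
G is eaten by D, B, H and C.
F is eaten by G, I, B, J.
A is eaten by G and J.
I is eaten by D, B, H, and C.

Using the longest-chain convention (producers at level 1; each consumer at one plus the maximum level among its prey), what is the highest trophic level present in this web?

Producers (level 1): E, F, K, A.
E → G → B gives B level 3.
No species has a prey at level 3, so no species reaches level 4.

3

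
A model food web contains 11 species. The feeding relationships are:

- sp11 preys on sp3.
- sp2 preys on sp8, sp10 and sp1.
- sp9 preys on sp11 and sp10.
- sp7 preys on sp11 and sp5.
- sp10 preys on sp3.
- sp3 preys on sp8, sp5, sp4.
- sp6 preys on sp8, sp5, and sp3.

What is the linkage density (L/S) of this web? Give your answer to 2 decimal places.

There are L = 15 links among S = 11 species.
L/S = 15/11 = 1.3636 ≈ 1.36.

L/S = 1.36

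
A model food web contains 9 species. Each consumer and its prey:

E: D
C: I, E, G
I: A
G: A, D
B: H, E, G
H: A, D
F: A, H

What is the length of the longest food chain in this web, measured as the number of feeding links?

One longest chain: A → I → C.
It has 3 species and 2 links.

2 links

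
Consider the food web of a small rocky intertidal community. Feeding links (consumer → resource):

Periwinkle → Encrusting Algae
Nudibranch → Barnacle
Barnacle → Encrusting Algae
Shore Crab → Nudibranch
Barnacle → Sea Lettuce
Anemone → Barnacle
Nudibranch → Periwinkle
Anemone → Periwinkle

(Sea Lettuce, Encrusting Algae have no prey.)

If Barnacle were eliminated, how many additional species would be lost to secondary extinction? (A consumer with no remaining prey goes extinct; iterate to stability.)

Remove Barnacle.
Every predator of it retains at least one other prey: Nudibranch still has Periwinkle; Anemone still has Periwinkle.
No consumer loses all prey, so no secondary extinctions occur.

0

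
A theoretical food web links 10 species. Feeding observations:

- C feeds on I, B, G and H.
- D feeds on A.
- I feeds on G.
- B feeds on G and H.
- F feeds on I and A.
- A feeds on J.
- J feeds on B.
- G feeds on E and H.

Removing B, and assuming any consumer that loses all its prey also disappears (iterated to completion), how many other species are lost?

Remove B.
Round 1: J (all prey gone) → extinct.
Round 2: A (all prey gone) → extinct.
Round 3: D (all prey gone) → extinct.
No further losses. Total secondary extinctions: 3.

3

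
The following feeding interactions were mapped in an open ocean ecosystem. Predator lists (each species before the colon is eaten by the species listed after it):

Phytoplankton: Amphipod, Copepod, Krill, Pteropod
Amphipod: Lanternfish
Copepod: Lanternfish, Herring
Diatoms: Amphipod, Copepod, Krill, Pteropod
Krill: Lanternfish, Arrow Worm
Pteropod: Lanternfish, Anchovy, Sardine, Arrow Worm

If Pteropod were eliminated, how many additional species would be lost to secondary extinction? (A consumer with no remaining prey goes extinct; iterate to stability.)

2

Remove Pteropod.
Round 1: Anchovy (all prey gone), Sardine (all prey gone) → extinct.
No further losses. Total secondary extinctions: 2.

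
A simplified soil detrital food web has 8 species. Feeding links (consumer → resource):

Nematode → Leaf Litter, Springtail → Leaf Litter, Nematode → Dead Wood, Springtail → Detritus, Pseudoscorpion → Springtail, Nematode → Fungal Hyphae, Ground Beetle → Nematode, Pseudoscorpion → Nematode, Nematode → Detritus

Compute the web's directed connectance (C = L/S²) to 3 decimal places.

The web has S = 8 species and L = 9 feeding links.
C = L / S² = 9 / 64 = 0.1406 ≈ 0.141.

C = 0.141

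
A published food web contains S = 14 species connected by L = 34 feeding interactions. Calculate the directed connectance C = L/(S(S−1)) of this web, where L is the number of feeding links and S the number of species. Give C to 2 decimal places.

The web has S = 14 species and L = 34 feeding links.
C = L / (S(S−1)) = 34 / 182 = 0.1868 ≈ 0.19.

C = 0.19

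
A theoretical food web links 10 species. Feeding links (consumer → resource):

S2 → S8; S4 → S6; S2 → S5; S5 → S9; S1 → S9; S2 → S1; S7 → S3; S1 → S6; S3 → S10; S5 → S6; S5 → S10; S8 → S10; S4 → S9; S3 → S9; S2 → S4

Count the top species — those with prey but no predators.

2

Top species (has prey, but nothing eats it): S2, S7.
Count: 2.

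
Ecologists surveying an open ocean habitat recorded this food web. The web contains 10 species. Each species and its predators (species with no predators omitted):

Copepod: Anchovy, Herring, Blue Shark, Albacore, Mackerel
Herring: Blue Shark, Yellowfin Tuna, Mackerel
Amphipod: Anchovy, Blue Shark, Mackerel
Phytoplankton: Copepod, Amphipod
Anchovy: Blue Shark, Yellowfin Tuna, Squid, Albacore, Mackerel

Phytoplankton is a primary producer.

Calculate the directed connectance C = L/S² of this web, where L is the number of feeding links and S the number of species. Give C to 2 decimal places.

The web has S = 10 species and L = 18 feeding links.
C = L / S² = 18 / 100 = 0.1800 ≈ 0.18.

C = 0.18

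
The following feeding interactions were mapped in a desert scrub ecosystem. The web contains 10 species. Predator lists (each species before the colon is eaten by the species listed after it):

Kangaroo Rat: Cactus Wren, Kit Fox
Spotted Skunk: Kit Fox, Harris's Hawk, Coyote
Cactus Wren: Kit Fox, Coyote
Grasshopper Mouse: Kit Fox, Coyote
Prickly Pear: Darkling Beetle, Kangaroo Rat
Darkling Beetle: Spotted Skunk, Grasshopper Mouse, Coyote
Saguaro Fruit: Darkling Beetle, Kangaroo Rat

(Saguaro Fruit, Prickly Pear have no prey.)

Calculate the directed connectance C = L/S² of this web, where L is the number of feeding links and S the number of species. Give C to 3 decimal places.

The web has S = 10 species and L = 16 feeding links.
C = L / S² = 16 / 100 = 0.1600 ≈ 0.160.

C = 0.160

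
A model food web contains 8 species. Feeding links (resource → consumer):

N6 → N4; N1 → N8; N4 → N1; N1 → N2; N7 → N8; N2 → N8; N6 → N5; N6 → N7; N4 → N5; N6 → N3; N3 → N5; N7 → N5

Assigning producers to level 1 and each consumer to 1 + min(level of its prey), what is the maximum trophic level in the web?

4

Producers (level 1): N6.
Following each consumer down to its lowest-level prey: N6 → N4 → N1 → N2 (levels 1 through 4).
All prey of N2 (N1 3) are at level 3 or above, so N2 is at level 1 + 3 = 4.
Every consumer has at least one prey at level 3 or below, so none exceeds level 4.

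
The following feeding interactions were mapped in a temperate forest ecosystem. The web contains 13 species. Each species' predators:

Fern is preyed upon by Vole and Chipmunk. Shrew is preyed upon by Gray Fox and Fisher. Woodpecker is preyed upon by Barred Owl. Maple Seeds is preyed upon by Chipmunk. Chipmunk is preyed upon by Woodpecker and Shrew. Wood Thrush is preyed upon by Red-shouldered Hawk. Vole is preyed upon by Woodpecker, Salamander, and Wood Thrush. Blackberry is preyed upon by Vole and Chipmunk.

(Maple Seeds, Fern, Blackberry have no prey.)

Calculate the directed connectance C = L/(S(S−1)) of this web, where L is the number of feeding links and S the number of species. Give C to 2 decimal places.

C = 0.09

The web has S = 13 species and L = 14 feeding links.
C = L / (S(S−1)) = 14 / 156 = 0.0897 ≈ 0.09.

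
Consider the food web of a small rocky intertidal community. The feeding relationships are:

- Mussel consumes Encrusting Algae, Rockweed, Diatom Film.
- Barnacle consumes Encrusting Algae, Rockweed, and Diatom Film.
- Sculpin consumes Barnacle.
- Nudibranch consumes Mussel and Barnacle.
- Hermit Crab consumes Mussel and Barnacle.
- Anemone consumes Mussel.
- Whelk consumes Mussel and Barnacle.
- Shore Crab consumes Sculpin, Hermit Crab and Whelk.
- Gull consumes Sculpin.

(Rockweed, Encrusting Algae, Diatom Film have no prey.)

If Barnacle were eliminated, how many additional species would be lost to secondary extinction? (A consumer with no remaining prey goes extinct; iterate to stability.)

Remove Barnacle.
Round 1: Sculpin (all prey gone) → extinct.
Round 2: Gull (all prey gone) → extinct.
No further losses. Total secondary extinctions: 2.

2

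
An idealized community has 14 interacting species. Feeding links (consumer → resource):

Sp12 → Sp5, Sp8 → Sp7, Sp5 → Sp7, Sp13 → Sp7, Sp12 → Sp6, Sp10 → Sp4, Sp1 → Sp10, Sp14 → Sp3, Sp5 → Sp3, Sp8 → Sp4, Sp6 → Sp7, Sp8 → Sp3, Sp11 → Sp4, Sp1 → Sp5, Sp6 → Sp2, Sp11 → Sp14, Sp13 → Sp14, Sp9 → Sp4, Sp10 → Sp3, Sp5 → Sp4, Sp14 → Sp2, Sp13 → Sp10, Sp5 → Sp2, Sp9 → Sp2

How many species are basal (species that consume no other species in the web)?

Basal species (no prey listed): Sp3, Sp2, Sp4, Sp7.
Count: 4.

4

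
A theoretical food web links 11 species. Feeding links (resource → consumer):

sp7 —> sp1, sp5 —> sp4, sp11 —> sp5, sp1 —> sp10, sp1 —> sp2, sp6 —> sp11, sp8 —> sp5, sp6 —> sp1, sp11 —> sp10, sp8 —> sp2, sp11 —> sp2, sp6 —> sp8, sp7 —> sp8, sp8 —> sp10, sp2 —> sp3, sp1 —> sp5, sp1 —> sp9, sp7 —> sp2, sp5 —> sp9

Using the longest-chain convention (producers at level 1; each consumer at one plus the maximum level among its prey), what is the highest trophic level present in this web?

Producers (level 1): sp7, sp6.
sp7 → sp8 → sp5 → sp9 gives sp9 level 4.
No species has a prey at level 4, so no species reaches level 5.

4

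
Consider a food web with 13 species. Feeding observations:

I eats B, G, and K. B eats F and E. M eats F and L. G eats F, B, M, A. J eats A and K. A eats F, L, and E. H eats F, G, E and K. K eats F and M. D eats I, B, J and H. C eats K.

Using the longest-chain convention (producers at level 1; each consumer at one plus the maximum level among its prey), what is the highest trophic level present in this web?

Producers (level 1): F, L, E.
F → M → K → J → D gives D level 5.
No species has a prey at level 5, so no species reaches level 6.

5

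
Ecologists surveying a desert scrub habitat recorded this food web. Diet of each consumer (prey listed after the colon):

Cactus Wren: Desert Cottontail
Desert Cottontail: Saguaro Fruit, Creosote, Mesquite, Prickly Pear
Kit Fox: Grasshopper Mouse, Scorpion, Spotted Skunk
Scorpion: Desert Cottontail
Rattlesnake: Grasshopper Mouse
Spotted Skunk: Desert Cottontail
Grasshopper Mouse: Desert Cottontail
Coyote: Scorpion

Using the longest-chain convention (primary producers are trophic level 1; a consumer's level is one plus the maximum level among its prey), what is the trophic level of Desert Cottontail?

Trophic level 2

Saguaro Fruit is a producer → level 1.
Desert Cottontail eats Saguaro Fruit (level 1); other prey at levels: Creosote 1, Mesquite 1, Prickly Pear 1 → level 2.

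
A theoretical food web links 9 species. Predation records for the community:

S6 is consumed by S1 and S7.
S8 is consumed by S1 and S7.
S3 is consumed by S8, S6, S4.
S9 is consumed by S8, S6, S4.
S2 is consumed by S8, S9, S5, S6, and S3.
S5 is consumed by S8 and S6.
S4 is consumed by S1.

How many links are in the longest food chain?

One longest chain: S2 → S9 → S8 → S7.
It has 4 species and 3 links.

3 links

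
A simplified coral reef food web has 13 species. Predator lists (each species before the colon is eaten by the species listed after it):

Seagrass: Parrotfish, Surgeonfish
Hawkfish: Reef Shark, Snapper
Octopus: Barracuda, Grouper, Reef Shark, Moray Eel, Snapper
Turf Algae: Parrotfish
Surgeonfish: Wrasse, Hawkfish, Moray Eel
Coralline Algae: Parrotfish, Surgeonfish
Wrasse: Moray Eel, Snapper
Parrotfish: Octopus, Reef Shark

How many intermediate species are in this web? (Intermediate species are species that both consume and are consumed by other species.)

Intermediate species (has both prey and predators): Parrotfish, Surgeonfish, Octopus, Wrasse, Hawkfish.
Count: 5.

5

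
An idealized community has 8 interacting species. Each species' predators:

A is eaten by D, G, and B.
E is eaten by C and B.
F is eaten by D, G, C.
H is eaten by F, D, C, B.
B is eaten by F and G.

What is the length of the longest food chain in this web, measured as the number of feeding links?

3 links

One longest chain: H → B → F → C.
It has 4 species and 3 links.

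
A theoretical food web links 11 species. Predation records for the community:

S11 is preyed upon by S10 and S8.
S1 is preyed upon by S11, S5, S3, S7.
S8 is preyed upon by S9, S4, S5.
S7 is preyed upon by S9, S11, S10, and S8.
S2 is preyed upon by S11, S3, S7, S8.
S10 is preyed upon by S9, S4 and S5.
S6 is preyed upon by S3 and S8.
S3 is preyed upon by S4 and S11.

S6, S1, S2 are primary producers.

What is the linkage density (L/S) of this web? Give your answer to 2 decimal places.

There are L = 24 links among S = 11 species.
L/S = 24/11 = 2.1818 ≈ 2.18.

L/S = 2.18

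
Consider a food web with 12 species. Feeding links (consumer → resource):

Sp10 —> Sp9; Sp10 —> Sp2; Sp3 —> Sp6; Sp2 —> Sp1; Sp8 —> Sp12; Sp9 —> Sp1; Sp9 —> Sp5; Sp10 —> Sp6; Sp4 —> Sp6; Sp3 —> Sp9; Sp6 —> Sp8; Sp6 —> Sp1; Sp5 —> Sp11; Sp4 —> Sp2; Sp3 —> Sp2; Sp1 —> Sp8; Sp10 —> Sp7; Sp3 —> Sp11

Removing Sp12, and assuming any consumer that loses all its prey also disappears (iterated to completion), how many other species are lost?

5

Remove Sp12.
Round 1: Sp8 (all prey gone) → extinct.
Round 2: Sp1 (all prey gone) → extinct.
Round 3: Sp6 (all prey gone), Sp2 (all prey gone) → extinct.
Round 4: Sp4 (all prey gone) → extinct.
No further losses. Total secondary extinctions: 5.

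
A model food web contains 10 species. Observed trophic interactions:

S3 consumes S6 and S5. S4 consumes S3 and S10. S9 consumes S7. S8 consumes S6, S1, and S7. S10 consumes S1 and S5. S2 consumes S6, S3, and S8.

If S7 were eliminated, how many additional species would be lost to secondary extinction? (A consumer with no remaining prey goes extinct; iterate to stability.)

Remove S7.
Round 1: S9 (all prey gone) → extinct.
No further losses. Total secondary extinctions: 1.

1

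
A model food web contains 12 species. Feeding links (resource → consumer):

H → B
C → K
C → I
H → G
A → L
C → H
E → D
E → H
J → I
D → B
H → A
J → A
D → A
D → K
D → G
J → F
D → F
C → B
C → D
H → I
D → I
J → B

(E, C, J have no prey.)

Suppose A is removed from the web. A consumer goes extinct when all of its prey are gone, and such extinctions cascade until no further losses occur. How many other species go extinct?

Remove A.
Round 1: L (all prey gone) → extinct.
No further losses. Total secondary extinctions: 1.

1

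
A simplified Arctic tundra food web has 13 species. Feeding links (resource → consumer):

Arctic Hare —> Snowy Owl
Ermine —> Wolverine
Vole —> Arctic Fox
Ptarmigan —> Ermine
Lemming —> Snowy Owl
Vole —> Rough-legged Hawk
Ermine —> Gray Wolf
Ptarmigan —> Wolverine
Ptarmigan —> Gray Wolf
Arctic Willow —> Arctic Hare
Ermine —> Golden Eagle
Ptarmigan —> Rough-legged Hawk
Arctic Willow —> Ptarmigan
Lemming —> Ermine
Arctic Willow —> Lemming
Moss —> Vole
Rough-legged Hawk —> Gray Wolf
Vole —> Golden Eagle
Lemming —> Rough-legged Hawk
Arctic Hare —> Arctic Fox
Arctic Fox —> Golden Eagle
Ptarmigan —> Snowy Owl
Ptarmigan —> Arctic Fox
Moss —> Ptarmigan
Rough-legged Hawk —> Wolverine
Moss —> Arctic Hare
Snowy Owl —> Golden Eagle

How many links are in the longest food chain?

One longest chain: Moss → Ptarmigan → Ermine → Gray Wolf.
It has 4 species and 3 links.

3 links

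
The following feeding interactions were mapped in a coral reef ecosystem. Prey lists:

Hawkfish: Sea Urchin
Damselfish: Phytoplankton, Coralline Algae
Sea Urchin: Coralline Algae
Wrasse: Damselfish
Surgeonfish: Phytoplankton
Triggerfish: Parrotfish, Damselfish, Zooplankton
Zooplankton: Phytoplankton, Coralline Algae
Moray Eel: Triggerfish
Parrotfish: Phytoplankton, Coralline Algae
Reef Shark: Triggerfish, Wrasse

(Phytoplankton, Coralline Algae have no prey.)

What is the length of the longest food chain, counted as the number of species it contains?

4 species

One longest chain: Phytoplankton → Parrotfish → Triggerfish → Moray Eel.
It has 4 species and 3 links.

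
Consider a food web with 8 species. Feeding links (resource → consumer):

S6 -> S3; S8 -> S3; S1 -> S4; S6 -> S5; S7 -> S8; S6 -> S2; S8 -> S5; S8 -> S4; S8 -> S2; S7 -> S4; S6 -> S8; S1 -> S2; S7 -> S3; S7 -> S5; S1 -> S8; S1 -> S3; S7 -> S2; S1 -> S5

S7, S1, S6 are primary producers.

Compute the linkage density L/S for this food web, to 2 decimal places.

There are L = 18 links among S = 8 species.
L/S = 18/8 = 2.2500 ≈ 2.25.

L/S = 2.25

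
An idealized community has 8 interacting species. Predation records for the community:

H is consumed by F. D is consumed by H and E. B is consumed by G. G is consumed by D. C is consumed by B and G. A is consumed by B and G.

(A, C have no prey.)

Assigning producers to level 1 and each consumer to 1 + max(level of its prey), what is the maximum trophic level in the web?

6

Producers (level 1): A, C.
A → B → G → D → H → F gives F level 6.
No species has a prey at level 6, so no species reaches level 7.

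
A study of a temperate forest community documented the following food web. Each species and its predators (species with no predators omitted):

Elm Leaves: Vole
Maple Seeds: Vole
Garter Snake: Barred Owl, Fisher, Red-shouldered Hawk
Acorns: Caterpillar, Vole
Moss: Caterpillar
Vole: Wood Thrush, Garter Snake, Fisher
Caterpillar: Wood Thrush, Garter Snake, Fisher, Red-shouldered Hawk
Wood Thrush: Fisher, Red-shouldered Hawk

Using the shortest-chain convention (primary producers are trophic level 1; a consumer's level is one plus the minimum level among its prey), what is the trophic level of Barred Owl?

Trophic level 4

Moss is a producer → level 1.
Caterpillar eats Moss → level 2.
Garter Snake eats Caterpillar → level 3.
Barred Owl eats Garter Snake → level 4.
No prey of Barred Owl is below level 3, so 4 is the minimum.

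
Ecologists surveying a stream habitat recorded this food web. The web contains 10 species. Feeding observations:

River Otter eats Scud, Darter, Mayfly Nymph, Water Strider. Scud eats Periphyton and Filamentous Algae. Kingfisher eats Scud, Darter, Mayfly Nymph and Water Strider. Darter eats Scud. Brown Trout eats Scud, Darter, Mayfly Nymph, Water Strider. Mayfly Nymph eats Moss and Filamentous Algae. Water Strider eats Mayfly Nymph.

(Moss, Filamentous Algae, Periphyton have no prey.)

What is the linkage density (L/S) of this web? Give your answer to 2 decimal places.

There are L = 18 links among S = 10 species.
L/S = 18/10 = 1.8000 ≈ 1.80.

L/S = 1.80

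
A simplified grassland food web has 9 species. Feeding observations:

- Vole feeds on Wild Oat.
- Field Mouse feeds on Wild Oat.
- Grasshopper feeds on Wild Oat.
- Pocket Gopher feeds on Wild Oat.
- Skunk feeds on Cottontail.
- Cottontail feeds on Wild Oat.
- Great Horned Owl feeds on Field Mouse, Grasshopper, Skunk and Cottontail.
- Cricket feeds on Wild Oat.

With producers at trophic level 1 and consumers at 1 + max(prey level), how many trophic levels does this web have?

Producers (level 1): Wild Oat.
Wild Oat → Cottontail → Skunk → Great Horned Owl gives Great Horned Owl level 4.
No species has a prey at level 4, so no species reaches level 5.

4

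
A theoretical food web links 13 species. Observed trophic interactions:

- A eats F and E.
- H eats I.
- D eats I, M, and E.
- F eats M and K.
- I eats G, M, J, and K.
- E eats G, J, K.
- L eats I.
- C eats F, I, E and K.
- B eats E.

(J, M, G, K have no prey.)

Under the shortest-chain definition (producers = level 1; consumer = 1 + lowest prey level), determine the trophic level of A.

Trophic level 3

J is a producer → level 1.
E eats J → level 2.
A eats E → level 3.
No prey of A is below level 2, so 3 is the minimum.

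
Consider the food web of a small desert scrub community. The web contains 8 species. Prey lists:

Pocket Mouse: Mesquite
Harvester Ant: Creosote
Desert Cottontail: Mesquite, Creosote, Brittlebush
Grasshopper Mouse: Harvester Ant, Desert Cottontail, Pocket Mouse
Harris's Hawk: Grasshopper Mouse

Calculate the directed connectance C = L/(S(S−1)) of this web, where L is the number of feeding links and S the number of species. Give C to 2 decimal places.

The web has S = 8 species and L = 9 feeding links.
C = L / (S(S−1)) = 9 / 56 = 0.1607 ≈ 0.16.

C = 0.16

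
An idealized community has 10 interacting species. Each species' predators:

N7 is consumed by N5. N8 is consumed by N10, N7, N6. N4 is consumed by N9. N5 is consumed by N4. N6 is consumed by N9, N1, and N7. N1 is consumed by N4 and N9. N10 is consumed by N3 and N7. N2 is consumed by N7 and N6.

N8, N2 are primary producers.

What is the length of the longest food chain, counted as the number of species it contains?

6 species

One longest chain: N8 → N6 → N7 → N5 → N4 → N9.
It has 6 species and 5 links.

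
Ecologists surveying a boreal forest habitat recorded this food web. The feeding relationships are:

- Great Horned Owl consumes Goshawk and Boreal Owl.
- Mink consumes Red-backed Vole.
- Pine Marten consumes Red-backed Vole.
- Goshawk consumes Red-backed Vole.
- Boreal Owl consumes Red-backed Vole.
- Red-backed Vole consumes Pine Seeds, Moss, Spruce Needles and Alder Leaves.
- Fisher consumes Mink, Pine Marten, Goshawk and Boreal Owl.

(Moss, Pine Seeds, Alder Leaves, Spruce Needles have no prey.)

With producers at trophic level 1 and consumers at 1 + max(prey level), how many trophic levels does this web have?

Producers (level 1): Moss, Pine Seeds, Alder Leaves, Spruce Needles.
Moss → Red-backed Vole → Pine Marten → Fisher gives Fisher level 4.
No species has a prey at level 4, so no species reaches level 5.

4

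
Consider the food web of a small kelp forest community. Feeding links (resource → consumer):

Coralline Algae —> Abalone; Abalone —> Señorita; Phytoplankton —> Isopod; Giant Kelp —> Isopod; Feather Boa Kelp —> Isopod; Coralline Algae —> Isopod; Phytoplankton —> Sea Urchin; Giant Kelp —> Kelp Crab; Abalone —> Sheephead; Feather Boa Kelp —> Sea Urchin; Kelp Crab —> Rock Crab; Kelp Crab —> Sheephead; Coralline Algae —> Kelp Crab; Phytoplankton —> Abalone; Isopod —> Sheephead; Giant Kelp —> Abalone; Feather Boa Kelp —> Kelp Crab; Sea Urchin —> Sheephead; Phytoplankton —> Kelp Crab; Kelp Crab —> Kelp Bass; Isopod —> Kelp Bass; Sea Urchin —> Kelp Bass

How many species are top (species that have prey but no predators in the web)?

4

Top species (has prey, but nothing eats it): Señorita, Rock Crab, Sheephead, Kelp Bass.
Count: 4.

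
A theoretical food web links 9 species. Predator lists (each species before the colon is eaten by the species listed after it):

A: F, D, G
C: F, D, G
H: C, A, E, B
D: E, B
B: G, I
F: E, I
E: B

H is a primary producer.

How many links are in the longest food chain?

One longest chain: H → C → F → E → B → G.
It has 6 species and 5 links.

5 links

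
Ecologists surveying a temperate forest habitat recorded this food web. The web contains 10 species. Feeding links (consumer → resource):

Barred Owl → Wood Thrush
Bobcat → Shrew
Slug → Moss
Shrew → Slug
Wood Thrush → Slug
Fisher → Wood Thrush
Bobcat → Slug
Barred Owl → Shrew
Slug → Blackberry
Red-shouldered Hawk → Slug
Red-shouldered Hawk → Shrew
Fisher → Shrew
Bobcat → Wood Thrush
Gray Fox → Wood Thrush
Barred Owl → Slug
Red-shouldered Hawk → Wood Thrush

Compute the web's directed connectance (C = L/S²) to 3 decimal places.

The web has S = 10 species and L = 16 feeding links.
C = L / S² = 16 / 100 = 0.1600 ≈ 0.160.

C = 0.160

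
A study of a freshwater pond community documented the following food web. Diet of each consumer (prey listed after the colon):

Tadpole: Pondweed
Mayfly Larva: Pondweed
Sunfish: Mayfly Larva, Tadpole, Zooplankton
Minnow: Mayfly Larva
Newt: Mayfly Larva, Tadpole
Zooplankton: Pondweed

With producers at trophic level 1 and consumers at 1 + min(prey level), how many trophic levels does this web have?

Producers (level 1): Pondweed.
Following each consumer down to its lowest-level prey: Pondweed → Mayfly Larva → Minnow (levels 1 through 3).
All prey of Minnow (Mayfly Larva 2) are at level 2 or above, so Minnow is at level 1 + 2 = 3.
Every consumer has at least one prey at level 2 or below, so none exceeds level 3.

3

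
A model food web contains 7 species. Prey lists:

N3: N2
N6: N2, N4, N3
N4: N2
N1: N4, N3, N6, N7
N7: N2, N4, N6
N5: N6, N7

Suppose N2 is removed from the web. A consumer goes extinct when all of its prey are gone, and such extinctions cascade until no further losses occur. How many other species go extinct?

6

Remove N2.
Round 1: N4 (all prey gone), N3 (all prey gone) → extinct.
Round 2: N6 (all prey gone) → extinct.
Round 3: N7 (all prey gone) → extinct.
Round 4: N5 (all prey gone), N1 (all prey gone) → extinct.
No further losses. Total secondary extinctions: 6.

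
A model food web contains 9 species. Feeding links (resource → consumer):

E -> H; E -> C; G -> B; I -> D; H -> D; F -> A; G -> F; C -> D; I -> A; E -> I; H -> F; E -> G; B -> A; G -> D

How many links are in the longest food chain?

One longest chain: E → G → F → A.
It has 4 species and 3 links.

3 links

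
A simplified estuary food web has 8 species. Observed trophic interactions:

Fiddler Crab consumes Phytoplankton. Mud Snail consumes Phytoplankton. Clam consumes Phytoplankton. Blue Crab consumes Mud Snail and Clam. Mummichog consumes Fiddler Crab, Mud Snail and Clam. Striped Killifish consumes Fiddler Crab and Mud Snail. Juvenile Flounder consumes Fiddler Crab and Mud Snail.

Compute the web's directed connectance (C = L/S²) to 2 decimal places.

The web has S = 8 species and L = 12 feeding links.
C = L / S² = 12 / 64 = 0.1875 ≈ 0.19.

C = 0.19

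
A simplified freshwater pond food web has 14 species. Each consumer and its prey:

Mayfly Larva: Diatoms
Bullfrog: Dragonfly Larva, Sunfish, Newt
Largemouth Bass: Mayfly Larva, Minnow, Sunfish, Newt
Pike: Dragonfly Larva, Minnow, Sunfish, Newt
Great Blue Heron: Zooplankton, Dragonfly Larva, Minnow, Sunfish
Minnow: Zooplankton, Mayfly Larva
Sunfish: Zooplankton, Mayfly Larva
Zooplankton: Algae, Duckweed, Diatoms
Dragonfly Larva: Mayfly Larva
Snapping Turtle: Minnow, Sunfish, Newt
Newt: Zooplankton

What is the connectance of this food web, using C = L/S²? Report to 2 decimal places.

C = 0.14

The web has S = 14 species and L = 28 feeding links.
C = L / S² = 28 / 196 = 0.1429 ≈ 0.14.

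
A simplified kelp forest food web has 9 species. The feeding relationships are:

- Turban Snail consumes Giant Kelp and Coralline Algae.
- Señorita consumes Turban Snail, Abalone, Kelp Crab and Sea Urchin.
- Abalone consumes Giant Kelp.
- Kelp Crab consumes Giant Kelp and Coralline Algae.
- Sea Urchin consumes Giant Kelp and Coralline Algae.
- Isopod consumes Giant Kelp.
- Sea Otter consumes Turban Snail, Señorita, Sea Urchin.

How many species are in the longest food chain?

4 species

One longest chain: Giant Kelp → Kelp Crab → Señorita → Sea Otter.
It has 4 species and 3 links.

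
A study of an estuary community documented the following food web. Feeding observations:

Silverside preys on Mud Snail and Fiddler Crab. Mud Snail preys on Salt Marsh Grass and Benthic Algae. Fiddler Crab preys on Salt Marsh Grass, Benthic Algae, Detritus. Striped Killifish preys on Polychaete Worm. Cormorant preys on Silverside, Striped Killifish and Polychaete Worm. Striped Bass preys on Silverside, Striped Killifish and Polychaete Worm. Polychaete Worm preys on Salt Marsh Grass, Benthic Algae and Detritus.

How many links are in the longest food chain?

One longest chain: Salt Marsh Grass → Mud Snail → Silverside → Cormorant.
It has 4 species and 3 links.

3 links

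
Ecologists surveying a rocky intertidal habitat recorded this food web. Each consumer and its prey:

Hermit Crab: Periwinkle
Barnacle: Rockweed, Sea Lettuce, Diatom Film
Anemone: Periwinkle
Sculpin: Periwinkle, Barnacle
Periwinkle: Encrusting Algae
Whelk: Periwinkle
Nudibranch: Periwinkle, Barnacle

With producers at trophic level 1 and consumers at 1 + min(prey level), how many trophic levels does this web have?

Producers (level 1): Encrusting Algae, Rockweed, Sea Lettuce, Diatom Film.
Following each consumer down to its lowest-level prey: Encrusting Algae → Periwinkle → Sculpin (levels 1 through 3).
All prey of Sculpin (Periwinkle 2, Barnacle 2) are at level 2 or above, so Sculpin is at level 1 + 2 = 3.
Every consumer has at least one prey at level 2 or below, so none exceeds level 3.

3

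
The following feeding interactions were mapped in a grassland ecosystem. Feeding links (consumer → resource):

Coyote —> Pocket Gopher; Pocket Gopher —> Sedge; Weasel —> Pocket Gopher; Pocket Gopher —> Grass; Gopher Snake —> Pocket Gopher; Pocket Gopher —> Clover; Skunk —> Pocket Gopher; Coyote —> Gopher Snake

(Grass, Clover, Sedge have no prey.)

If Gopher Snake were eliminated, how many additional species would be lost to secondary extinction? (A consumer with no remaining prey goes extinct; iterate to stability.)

0

Remove Gopher Snake.
Every predator of it retains at least one other prey: Coyote still has Pocket Gopher.
No consumer loses all prey, so no secondary extinctions occur.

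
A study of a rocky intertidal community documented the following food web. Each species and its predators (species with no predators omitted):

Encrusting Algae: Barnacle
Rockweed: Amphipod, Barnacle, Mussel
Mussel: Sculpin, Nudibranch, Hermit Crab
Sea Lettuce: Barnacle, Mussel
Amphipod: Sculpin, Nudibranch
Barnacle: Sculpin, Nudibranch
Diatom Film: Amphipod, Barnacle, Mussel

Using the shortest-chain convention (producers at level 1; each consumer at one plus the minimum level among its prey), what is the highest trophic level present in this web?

Producers (level 1): Sea Lettuce, Rockweed, Diatom Film, Encrusting Algae.
Following each consumer down to its lowest-level prey: Sea Lettuce → Mussel → Hermit Crab (levels 1 through 3).
All prey of Hermit Crab (Mussel 2) are at level 2 or above, so Hermit Crab is at level 1 + 2 = 3.
Every consumer has at least one prey at level 2 or below, so none exceeds level 3.

3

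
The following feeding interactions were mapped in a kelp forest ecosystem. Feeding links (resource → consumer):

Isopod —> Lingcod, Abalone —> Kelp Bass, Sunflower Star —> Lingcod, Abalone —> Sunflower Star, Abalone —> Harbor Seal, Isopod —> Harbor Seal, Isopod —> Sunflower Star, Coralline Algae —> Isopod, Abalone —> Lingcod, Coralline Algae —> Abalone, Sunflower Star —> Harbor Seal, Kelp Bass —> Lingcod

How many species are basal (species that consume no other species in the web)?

Basal species (no prey listed): Coralline Algae.
Count: 1.

1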